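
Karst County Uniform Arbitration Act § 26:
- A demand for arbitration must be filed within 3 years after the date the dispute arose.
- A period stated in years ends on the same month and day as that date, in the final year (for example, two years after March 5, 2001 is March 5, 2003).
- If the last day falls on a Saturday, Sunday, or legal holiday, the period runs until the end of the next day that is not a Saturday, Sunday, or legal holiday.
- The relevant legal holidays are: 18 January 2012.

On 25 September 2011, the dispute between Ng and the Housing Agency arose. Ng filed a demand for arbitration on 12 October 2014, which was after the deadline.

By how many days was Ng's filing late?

3 years after 25 September 2011 is September 25, 2014.
September 25, 2014 is a Thursday and not a legal holiday, so no extension applies.
The deadline is September 25, 2014; from September 25, 2014 to October 12, 2014 is 17 days.

17 days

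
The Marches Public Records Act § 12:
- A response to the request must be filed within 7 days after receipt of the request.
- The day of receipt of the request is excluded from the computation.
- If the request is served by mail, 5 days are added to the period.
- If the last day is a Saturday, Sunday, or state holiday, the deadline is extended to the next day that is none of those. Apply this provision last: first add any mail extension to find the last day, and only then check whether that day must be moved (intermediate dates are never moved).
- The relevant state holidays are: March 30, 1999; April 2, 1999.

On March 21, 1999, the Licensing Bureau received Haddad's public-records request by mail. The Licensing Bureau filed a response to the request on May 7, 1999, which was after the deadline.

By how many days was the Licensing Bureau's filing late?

32 days

7 days after March 21, 1999 is March 28, 1999.
Service was by mail, adding 5 days: March 28, 1999 + 5 days = April 2, 1999.
April 2, 1999 is a listed holiday; April 3, 1999 is Saturday; April 4, 1999 is Sunday. The next qualifying day is April 5, 1999.
The deadline is April 5, 1999; from April 5, 1999 to May 7, 1999 is 32 days.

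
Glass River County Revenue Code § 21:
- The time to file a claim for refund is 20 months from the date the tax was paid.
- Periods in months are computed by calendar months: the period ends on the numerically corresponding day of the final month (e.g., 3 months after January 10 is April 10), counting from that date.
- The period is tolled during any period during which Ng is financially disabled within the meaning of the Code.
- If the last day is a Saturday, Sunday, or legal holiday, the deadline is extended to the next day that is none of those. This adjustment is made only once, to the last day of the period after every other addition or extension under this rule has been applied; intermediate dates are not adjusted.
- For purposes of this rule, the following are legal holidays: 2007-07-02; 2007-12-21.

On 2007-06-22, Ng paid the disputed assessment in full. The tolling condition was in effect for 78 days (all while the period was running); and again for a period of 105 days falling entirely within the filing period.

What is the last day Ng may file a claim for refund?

20 months after 2007-06-22 is February 22, 2009.
Tolling adds 78 days: February 22, 2009 + 78 days = May 11, 2009.
Tolling adds 105 days: May 11, 2009 + 105 days = August 24, 2009.
August 24, 2009 is a Monday and not a legal holiday, so no extension applies.

August 24, 2009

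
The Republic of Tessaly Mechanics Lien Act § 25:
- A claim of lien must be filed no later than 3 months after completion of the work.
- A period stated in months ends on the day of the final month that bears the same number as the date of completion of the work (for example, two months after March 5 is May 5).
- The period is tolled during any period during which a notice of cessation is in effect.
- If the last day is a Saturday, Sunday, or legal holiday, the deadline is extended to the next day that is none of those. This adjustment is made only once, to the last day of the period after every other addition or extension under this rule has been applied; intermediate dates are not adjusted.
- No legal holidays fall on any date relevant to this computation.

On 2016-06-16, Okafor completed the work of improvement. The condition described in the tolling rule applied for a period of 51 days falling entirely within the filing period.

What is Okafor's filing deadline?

3 months after 2016-06-16 is September 16, 2016.
Tolling adds 51 days: September 16, 2016 + 51 days = November 6, 2016.
November 6, 2016 is Sunday. The next qualifying day is November 7, 2016.

November 7, 2016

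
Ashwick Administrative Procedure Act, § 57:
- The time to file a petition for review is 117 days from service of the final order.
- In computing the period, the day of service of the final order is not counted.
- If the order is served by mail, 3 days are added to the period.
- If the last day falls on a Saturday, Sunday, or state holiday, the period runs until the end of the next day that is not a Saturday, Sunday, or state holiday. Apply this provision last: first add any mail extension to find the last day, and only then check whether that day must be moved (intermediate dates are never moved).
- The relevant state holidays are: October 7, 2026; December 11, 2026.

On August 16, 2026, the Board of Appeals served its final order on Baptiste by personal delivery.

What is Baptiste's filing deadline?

117 days after August 16, 2026 is December 11, 2026.
Service was not by mail, so no mail extension applies.
December 11, 2026 is a listed holiday; December 12, 2026 is Saturday; December 13, 2026 is Sunday. The next qualifying day is December 14, 2026.

December 14, 2026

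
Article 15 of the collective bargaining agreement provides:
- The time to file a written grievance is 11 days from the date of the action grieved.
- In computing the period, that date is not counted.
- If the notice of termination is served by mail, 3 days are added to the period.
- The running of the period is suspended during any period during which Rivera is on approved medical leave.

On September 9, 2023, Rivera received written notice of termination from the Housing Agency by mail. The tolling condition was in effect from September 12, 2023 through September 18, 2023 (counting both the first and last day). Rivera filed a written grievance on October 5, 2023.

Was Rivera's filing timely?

11 days after September 9, 2023 is September 20, 2023.
Service was by mail, adding 3 days: September 20, 2023 + 3 days = September 23, 2023.
From September 12, 2023 through September 18, 2023 inclusive is 7 days; tolling adds 7 days: September 23, 2023 + 7 days = September 30, 2023.
The deadline is September 30, 2023; the filing on October 5, 2023 is after that date.

No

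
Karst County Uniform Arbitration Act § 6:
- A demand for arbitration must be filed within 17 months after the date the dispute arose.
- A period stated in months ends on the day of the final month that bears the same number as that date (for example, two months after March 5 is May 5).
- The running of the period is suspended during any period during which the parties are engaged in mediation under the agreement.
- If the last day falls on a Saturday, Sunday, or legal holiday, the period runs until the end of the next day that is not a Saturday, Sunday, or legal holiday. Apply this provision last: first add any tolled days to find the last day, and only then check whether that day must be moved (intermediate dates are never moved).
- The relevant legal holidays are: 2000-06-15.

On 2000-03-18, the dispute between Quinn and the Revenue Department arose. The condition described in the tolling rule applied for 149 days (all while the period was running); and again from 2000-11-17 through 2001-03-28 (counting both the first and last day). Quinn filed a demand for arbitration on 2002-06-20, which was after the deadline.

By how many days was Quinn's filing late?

24 days

17 months after 2000-03-18 is August 18, 2001.
Tolling adds 149 days: August 18, 2001 + 149 days = January 14, 2002.
From November 17, 2000 through March 28, 2001 inclusive is 132 days; tolling adds 132 days: January 14, 2002 + 132 days = May 26, 2002.
May 26, 2002 is Sunday. The next qualifying day is May 27, 2002.
The deadline is May 27, 2002; from May 27, 2002 to June 20, 2002 is 24 days.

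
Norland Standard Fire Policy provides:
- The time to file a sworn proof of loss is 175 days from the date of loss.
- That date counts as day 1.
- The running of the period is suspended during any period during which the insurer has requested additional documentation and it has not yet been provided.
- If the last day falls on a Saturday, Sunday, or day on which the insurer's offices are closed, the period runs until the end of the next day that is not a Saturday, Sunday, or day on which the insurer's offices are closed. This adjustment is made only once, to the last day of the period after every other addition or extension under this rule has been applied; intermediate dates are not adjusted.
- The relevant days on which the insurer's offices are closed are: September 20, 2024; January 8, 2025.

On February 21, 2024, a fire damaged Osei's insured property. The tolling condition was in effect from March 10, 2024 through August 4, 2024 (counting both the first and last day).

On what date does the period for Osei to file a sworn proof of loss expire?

January 9, 2025

Counting February 21, 2024 as day 1, day 175 is August 13, 2024.
From March 10, 2024 through August 4, 2024 inclusive is 148 days; tolling adds 148 days: August 13, 2024 + 148 days = January 8, 2025.
January 8, 2025 is a listed holiday. The next qualifying day is January 9, 2025.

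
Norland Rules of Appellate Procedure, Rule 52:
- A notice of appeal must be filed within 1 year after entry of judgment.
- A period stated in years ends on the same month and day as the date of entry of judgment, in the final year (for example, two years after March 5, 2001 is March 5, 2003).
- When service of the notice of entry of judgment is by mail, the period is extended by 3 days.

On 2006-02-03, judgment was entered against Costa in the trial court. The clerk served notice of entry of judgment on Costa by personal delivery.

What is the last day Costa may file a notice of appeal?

February 3, 2007

1 year after 2006-02-03 is February 3, 2007.
Service was not by mail, so no mail extension applies.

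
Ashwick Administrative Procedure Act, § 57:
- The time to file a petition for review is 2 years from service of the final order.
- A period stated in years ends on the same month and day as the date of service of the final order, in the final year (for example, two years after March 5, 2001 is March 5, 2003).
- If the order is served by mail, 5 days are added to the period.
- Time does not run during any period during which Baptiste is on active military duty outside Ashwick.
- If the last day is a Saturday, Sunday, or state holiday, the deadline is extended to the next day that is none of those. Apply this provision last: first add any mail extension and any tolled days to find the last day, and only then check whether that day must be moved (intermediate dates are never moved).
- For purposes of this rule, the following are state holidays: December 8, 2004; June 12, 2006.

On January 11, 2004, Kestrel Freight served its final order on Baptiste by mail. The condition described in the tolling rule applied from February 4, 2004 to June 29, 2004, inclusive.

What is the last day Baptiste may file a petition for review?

2 years after January 11, 2004 is January 11, 2006.
Service was by mail, adding 5 days: January 11, 2006 + 5 days = January 16, 2006.
From February 4, 2004 through June 29, 2004 inclusive is 147 days; tolling adds 147 days: January 16, 2006 + 147 days = June 12, 2006.
June 12, 2006 is a listed holiday. The next qualifying day is June 13, 2006.

June 13, 2006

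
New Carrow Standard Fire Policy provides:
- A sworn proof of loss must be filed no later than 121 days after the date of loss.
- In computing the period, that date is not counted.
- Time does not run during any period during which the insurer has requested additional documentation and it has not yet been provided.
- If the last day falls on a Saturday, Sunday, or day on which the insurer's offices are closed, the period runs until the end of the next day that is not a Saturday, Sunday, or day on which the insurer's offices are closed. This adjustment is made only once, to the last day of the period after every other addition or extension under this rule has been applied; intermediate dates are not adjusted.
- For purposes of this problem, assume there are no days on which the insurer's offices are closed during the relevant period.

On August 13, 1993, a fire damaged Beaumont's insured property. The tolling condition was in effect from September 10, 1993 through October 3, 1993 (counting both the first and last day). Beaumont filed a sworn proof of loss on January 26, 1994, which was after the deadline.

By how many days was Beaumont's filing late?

21 days

121 days after August 13, 1993 is December 12, 1993.
From September 10, 1993 through October 3, 1993 inclusive is 24 days; tolling adds 24 days: December 12, 1993 + 24 days = January 5, 1994.
January 5, 1994 is a Wednesday and not a day on which the insurer's offices are closed, so no extension applies.
The deadline is January 5, 1994; from January 5, 1994 to January 26, 1994 is 21 days.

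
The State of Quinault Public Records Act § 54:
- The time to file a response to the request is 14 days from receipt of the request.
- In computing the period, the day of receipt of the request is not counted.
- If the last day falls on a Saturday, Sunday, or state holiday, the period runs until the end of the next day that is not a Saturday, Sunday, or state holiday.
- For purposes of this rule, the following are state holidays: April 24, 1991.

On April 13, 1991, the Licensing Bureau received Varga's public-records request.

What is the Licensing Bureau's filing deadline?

14 days after April 13, 1991 is April 27, 1991.
April 27, 1991 is Saturday; April 28, 1991 is Sunday. The next qualifying day is April 29, 1991.

April 29, 1991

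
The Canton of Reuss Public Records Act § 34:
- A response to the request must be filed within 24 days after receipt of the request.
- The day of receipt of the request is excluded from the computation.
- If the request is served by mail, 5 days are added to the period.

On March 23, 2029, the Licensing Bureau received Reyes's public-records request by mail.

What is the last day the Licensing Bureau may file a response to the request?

April 21, 2029

24 days after March 23, 2029 is April 16, 2029.
Service was by mail, adding 5 days: April 16, 2029 + 5 days = April 21, 2029.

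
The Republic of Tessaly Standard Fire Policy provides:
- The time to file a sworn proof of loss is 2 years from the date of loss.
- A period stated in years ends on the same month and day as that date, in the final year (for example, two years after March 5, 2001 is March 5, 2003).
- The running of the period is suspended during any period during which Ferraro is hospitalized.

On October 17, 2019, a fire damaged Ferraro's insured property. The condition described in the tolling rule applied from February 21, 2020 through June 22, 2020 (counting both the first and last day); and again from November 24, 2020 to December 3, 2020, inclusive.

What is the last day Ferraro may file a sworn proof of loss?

February 27, 2022

2 years after October 17, 2019 is October 17, 2021.
From February 21, 2020 through June 22, 2020 inclusive is 123 days; tolling adds 123 days: October 17, 2021 + 123 days = February 17, 2022.
From November 24, 2020 through December 3, 2020 inclusive is 10 days; tolling adds 10 days: February 17, 2022 + 10 days = February 27, 2022.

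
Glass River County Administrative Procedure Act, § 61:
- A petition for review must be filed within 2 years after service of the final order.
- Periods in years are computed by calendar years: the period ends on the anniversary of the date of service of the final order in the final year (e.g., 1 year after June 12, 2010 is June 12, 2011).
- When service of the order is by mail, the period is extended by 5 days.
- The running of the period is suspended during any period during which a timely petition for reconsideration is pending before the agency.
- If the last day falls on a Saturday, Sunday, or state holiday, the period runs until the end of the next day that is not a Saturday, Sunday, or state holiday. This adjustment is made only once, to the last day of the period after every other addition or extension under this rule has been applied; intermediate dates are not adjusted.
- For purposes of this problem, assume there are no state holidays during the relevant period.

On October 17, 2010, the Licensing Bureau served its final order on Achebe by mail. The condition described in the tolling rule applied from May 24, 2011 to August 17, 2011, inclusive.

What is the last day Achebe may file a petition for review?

January 16, 2013

2 years after October 17, 2010 is October 17, 2012.
Service was by mail, adding 5 days: October 17, 2012 + 5 days = October 22, 2012.
From May 24, 2011 through August 17, 2011 inclusive is 86 days; tolling adds 86 days: October 22, 2012 + 86 days = January 16, 2013.
January 16, 2013 is a Wednesday and not a state holiday, so no extension applies.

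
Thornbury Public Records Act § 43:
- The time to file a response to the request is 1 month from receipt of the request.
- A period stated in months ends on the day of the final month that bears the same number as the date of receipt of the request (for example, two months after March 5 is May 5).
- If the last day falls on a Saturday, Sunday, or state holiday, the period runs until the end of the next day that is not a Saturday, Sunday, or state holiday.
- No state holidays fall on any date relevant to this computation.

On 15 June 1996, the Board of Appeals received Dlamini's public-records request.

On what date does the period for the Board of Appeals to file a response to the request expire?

July 15, 1996

1 month after 15 June 1996 is July 15, 1996.
July 15, 1996 is a Monday and not a state holiday, so no extension applies.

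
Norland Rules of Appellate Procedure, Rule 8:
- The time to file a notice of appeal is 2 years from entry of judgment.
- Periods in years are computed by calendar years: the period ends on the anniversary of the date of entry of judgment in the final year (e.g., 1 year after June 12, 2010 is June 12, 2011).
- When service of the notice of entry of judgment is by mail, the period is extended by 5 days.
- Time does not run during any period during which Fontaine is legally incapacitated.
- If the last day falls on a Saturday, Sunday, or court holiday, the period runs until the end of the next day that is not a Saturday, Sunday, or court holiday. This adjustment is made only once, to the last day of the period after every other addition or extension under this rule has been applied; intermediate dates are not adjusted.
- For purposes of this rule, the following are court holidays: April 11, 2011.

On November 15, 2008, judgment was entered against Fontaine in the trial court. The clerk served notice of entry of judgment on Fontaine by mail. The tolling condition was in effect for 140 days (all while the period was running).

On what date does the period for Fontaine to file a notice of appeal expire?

2 years after November 15, 2008 is November 15, 2010.
Service was by mail, adding 5 days: November 15, 2010 + 5 days = November 20, 2010.
Tolling adds 140 days: November 20, 2010 + 140 days = April 9, 2011.
April 9, 2011 is Saturday; April 10, 2011 is Sunday; April 11, 2011 is a listed holiday. The next qualifying day is April 12, 2011.

April 12, 2011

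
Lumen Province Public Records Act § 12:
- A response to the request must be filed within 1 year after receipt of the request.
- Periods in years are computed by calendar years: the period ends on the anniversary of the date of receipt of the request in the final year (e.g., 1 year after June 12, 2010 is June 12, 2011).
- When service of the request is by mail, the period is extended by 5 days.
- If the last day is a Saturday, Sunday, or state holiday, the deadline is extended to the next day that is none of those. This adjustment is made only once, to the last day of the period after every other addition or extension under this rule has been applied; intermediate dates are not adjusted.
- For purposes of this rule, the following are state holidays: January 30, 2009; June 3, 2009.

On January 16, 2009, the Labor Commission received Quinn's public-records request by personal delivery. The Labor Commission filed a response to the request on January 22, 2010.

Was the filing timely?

No

1 year after January 16, 2009 is January 16, 2010.
Service was not by mail, so no mail extension applies.
January 16, 2010 is Saturday; January 17, 2010 is Sunday. The next qualifying day is January 18, 2010.
The deadline is January 18, 2010; the filing on January 22, 2010 is after that date.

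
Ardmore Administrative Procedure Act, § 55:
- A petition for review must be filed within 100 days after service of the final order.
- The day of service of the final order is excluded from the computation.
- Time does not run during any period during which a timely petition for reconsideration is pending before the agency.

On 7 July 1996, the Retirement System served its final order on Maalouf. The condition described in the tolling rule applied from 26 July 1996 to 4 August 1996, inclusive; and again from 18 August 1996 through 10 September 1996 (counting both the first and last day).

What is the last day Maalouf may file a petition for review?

100 days after 7 July 1996 is October 15, 1996.
From July 26, 1996 through August 4, 1996 inclusive is 10 days; tolling adds 10 days: October 15, 1996 + 10 days = October 25, 1996.
From August 18, 1996 through September 10, 1996 inclusive is 24 days; tolling adds 24 days: October 25, 1996 + 24 days = November 18, 1996.

November 18, 1996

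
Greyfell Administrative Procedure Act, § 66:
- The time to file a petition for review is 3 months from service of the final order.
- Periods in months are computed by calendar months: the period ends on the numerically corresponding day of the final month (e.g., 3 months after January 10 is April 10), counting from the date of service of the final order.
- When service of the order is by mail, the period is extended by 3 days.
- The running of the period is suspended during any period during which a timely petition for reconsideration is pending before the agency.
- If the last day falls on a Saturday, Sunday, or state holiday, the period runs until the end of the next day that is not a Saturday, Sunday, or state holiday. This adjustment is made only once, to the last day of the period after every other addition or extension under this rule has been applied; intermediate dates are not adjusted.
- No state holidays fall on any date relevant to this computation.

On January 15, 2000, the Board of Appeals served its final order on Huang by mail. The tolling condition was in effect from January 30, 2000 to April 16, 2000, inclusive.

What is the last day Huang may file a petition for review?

July 5, 2000

3 months after January 15, 2000 is April 15, 2000.
Service was by mail, adding 3 days: April 15, 2000 + 3 days = April 18, 2000.
From January 30, 2000 through April 16, 2000 inclusive is 78 days; tolling adds 78 days: April 18, 2000 + 78 days = July 5, 2000.
July 5, 2000 is a Wednesday and not a state holiday, so no extension applies.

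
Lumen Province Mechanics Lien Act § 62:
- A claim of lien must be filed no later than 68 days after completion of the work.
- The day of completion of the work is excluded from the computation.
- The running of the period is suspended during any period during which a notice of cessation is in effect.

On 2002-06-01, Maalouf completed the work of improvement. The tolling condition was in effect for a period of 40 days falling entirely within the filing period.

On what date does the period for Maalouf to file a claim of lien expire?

68 days after 2002-06-01 is August 8, 2002.
Tolling adds 40 days: August 8, 2002 + 40 days = September 17, 2002.

September 17, 2002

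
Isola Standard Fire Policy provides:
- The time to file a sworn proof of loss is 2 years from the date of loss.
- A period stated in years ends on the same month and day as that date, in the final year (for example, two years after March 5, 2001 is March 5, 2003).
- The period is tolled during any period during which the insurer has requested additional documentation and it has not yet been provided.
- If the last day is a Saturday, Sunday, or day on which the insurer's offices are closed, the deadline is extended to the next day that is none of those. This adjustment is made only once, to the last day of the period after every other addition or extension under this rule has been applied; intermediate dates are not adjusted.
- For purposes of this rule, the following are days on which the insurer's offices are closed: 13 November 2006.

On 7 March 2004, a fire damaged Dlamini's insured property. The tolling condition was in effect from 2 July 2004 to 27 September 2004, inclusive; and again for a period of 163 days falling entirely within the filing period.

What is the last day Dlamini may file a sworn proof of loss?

2 years after 7 March 2004 is March 7, 2006.
From July 2, 2004 through September 27, 2004 inclusive is 88 days; tolling adds 88 days: March 7, 2006 + 88 days = June 3, 2006.
Tolling adds 163 days: June 3, 2006 + 163 days = November 13, 2006.
November 13, 2006 is a listed holiday. The next qualifying day is November 14, 2006.

November 14, 2006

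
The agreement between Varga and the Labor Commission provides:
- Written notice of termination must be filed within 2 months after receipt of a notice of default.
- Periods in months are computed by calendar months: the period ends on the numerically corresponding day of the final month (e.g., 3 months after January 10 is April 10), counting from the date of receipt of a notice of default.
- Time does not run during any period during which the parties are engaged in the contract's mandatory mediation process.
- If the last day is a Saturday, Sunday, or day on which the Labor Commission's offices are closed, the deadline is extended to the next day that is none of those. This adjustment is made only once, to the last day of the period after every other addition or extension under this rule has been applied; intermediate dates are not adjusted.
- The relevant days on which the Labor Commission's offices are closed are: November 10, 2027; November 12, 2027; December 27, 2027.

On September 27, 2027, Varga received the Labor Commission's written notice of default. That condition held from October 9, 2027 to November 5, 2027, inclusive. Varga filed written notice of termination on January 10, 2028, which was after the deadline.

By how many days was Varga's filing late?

13 days

2 months after September 27, 2027 is November 27, 2027.
From October 9, 2027 through November 5, 2027 inclusive is 28 days; tolling adds 28 days: November 27, 2027 + 28 days = December 25, 2027.
December 25, 2027 is Saturday; December 26, 2027 is Sunday; December 27, 2027 is a listed holiday. The next qualifying day is December 28, 2027.
The deadline is December 28, 2027; from December 28, 2027 to January 10, 2028 is 13 days.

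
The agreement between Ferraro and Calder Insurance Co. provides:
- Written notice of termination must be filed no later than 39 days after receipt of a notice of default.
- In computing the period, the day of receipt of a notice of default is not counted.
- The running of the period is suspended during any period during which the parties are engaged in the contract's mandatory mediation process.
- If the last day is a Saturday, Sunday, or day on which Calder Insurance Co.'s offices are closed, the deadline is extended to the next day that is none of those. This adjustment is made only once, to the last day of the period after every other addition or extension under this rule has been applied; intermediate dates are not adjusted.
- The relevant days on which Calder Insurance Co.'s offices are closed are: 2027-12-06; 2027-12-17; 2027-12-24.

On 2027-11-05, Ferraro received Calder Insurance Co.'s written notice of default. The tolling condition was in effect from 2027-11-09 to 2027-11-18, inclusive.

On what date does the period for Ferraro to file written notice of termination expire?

December 27, 2027

39 days after 2027-11-05 is December 14, 2027.
From November 9, 2027 through November 18, 2027 inclusive is 10 days; tolling adds 10 days: December 14, 2027 + 10 days = December 24, 2027.
December 24, 2027 is a listed holiday; December 25, 2027 is Saturday; December 26, 2027 is Sunday. The next qualifying day is December 27, 2027.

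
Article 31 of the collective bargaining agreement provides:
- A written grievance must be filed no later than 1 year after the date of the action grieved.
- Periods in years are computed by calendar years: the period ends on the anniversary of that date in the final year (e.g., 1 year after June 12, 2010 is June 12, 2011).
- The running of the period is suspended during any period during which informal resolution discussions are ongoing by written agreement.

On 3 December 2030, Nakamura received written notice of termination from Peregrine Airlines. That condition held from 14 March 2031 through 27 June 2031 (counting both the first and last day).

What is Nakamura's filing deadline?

March 18, 2032

1 year after 3 December 2030 is December 3, 2031.
From March 14, 2031 through June 27, 2031 inclusive is 106 days; tolling adds 106 days: December 3, 2031 + 106 days = March 18, 2032.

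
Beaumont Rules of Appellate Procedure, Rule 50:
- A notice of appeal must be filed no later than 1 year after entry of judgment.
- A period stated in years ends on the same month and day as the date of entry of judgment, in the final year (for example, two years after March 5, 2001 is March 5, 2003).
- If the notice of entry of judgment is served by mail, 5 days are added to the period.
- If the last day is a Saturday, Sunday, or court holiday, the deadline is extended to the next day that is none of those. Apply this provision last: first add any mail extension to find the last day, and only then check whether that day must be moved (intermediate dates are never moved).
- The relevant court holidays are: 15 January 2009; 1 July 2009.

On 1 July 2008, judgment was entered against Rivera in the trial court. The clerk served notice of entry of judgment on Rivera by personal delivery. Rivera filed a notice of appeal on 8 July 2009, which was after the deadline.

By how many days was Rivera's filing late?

6 days

1 year after 1 July 2008 is July 1, 2009.
Service was not by mail, so no mail extension applies.
July 1, 2009 is a listed holiday. The next qualifying day is July 2, 2009.
The deadline is July 2, 2009; from July 2, 2009 to July 8, 2009 is 6 days.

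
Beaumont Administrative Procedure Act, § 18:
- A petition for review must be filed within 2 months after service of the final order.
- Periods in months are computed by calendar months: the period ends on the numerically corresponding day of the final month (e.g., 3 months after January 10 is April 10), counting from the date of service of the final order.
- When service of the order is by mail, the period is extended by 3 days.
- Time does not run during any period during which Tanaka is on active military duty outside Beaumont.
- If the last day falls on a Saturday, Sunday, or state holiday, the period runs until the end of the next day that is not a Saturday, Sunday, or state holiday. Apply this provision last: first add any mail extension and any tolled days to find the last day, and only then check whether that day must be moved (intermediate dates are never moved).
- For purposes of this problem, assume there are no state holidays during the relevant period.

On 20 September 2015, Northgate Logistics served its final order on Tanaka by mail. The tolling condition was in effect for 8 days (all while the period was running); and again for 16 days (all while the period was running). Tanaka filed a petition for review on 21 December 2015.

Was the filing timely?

2 months after 20 September 2015 is November 20, 2015.
Service was by mail, adding 3 days: November 20, 2015 + 3 days = November 23, 2015.
Tolling adds 8 days: November 23, 2015 + 8 days = December 1, 2015.
Tolling adds 16 days: December 1, 2015 + 16 days = December 17, 2015.
December 17, 2015 is a Thursday and not a state holiday, so no extension applies.
The deadline is December 17, 2015; the filing on December 21, 2015 is after that date.

No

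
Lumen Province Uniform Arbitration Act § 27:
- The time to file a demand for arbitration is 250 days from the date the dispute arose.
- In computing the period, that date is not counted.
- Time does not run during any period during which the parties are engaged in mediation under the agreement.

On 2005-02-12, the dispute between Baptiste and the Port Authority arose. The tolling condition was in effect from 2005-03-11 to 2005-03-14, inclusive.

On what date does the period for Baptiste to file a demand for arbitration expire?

October 24, 2005

250 days after 2005-02-12 is October 20, 2005.
From March 11, 2005 through March 14, 2005 inclusive is 4 days; tolling adds 4 days: October 20, 2005 + 4 days = October 24, 2005.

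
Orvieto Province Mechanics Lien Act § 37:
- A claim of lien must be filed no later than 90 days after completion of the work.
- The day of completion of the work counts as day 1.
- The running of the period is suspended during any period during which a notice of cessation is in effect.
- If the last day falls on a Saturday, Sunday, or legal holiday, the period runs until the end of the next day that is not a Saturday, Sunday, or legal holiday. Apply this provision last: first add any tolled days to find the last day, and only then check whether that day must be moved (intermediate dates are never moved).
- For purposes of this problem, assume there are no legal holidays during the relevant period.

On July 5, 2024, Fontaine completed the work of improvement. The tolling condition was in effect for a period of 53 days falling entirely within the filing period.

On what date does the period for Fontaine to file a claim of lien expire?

Counting July 5, 2024 as day 1, day 90 is October 2, 2024.
Tolling adds 53 days: October 2, 2024 + 53 days = November 24, 2024.
November 24, 2024 is Sunday. The next qualifying day is November 25, 2024.

November 25, 2024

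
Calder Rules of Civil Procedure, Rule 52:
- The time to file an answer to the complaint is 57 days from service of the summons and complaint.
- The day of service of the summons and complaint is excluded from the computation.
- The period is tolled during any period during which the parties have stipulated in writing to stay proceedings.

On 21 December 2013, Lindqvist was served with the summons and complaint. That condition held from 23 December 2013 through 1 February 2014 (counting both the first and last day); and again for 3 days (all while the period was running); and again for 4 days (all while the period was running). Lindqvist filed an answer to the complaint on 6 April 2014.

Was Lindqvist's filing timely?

No

57 days after 21 December 2013 is February 16, 2014.
From December 23, 2013 through February 1, 2014 inclusive is 41 days; tolling adds 41 days: February 16, 2014 + 41 days = March 29, 2014.
Tolling adds 3 days: March 29, 2014 + 3 days = April 1, 2014.
Tolling adds 4 days: April 1, 2014 + 4 days = April 5, 2014.
The deadline is April 5, 2014; the filing on April 6, 2014 is after that date.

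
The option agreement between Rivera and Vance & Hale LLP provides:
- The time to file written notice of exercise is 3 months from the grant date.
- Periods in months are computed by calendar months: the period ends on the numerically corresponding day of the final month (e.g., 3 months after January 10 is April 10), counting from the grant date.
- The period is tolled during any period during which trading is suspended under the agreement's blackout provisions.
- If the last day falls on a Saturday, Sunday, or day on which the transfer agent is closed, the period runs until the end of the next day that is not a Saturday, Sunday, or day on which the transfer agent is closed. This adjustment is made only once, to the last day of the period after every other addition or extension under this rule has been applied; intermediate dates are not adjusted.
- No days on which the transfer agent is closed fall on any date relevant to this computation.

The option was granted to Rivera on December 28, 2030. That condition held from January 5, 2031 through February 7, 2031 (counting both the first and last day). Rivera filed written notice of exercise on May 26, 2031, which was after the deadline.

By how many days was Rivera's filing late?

25 days

3 months after December 28, 2030 is March 28, 2031.
From January 5, 2031 through February 7, 2031 inclusive is 34 days; tolling adds 34 days: March 28, 2031 + 34 days = May 1, 2031.
May 1, 2031 is a Thursday and not a day on which the transfer agent is closed, so no extension applies.
The deadline is May 1, 2031; from May 1, 2031 to May 26, 2031 is 25 days.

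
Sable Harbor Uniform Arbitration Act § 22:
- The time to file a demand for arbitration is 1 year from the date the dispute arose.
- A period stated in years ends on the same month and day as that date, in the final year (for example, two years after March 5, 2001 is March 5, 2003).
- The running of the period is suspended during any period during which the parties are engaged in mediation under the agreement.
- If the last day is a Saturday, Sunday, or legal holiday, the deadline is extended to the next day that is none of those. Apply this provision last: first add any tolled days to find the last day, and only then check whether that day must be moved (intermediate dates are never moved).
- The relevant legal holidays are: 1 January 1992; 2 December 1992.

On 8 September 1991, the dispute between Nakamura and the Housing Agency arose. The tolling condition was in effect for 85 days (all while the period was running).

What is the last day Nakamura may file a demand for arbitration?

December 3, 1992

1 year after 8 September 1991 is September 8, 1992.
Tolling adds 85 days: September 8, 1992 + 85 days = December 2, 1992.
December 2, 1992 is a listed holiday. The next qualifying day is December 3, 1992.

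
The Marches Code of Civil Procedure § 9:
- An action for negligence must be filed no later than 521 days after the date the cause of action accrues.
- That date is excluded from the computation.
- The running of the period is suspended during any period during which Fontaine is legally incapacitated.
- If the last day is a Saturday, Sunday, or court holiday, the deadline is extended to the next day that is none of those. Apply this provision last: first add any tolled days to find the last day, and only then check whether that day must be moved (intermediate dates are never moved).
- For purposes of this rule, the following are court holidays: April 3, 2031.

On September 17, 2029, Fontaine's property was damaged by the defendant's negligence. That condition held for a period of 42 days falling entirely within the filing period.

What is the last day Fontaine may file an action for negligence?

April 4, 2031

521 days after September 17, 2029 is February 20, 2031.
Tolling adds 42 days: February 20, 2031 + 42 days = April 3, 2031.
April 3, 2031 is a listed holiday. The next qualifying day is April 4, 2031.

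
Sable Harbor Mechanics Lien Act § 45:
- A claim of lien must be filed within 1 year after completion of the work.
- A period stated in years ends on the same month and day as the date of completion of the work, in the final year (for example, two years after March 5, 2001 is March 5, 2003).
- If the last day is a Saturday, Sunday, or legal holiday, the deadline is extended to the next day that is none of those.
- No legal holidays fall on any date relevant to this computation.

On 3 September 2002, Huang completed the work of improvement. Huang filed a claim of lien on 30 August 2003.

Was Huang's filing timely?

1 year after 3 September 2002 is September 3, 2003.
September 3, 2003 is a Wednesday and not a legal holiday, so no extension applies.
The deadline is September 3, 2003; the filing on August 30, 2003 is on or before that date.

Yes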